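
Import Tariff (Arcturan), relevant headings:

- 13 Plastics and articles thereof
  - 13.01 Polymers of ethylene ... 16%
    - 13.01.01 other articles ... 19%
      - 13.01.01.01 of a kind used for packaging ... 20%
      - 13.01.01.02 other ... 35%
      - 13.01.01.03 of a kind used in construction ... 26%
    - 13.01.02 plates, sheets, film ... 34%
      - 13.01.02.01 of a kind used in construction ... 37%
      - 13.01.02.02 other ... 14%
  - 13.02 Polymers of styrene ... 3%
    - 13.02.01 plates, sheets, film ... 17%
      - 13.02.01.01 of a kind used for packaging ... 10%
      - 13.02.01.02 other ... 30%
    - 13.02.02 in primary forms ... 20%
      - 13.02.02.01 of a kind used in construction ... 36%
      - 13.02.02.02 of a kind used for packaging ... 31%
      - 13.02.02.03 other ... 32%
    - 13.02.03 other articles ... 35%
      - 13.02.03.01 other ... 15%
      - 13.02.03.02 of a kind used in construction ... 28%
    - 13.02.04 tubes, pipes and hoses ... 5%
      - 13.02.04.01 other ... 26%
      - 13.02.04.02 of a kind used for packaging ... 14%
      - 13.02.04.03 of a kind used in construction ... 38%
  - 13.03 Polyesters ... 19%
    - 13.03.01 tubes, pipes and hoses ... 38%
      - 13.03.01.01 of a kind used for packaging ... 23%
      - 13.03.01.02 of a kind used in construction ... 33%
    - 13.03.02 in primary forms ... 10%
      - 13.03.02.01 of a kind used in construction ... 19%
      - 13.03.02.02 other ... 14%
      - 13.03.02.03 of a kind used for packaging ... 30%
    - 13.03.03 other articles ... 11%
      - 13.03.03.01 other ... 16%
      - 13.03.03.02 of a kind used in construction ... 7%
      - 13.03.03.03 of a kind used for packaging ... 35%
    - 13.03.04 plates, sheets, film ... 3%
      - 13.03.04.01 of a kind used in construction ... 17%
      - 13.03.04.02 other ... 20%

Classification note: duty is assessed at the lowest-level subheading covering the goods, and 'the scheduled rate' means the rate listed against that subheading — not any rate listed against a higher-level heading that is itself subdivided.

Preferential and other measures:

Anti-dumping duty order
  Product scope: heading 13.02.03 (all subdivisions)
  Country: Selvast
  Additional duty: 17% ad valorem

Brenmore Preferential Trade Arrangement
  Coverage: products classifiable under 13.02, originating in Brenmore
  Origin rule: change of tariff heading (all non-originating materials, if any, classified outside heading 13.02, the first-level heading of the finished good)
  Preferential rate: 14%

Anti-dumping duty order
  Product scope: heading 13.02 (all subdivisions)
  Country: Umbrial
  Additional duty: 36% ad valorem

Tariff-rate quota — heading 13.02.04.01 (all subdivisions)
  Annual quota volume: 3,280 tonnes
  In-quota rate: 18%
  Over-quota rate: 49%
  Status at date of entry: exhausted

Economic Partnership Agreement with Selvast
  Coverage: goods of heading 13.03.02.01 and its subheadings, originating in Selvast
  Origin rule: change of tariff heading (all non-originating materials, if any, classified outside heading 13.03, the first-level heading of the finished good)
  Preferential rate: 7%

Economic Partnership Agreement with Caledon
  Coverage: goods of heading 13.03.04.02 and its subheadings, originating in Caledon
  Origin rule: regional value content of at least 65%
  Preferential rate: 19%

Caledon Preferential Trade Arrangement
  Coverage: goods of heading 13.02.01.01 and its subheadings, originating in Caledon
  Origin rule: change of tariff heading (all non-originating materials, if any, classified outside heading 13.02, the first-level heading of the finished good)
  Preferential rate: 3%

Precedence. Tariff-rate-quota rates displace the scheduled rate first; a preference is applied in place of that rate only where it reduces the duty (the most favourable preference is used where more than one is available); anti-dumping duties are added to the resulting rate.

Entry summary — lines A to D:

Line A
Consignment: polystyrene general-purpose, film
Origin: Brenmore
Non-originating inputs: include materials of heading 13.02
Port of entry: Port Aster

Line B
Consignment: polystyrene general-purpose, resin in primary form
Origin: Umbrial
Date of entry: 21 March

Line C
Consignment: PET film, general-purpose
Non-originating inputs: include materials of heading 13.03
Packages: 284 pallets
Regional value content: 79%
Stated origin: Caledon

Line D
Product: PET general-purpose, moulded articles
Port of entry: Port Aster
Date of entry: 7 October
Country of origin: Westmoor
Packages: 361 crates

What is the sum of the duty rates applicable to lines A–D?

133%

Line A: polystyrene → 13.02; film → 13.02.01; general-purpose → 13.02.01.02. Scheduled 30%. Brenmore agreement on 13.02: CTH not met. → 30%.
Line B: polystyrene → 13.02; resin in primary form → 13.02.02; general-purpose → 13.02.02.03. Scheduled 32%. anti-dumping (Umbrial, 13.02): +36%; total 32% + 36% = 68%. → 68%.
Line C: PET → 13.03; film → 13.03.04; general-purpose → 13.03.04.02. Scheduled 20%. Caledon agreement on 13.03.04.02: RVC ≥ 65% → 19% available; Caledon agreement on 13.02.01.01: 13.03.04.02 not covered; preferential 19%. → 19%.
Line D: PET → 13.03; moulded articles → 13.03.03; general-purpose → 13.03.03.01. Scheduled 16%. No special measure applies. → 16%.
Sum: 30% + 68% + 19% + 16% = 133%.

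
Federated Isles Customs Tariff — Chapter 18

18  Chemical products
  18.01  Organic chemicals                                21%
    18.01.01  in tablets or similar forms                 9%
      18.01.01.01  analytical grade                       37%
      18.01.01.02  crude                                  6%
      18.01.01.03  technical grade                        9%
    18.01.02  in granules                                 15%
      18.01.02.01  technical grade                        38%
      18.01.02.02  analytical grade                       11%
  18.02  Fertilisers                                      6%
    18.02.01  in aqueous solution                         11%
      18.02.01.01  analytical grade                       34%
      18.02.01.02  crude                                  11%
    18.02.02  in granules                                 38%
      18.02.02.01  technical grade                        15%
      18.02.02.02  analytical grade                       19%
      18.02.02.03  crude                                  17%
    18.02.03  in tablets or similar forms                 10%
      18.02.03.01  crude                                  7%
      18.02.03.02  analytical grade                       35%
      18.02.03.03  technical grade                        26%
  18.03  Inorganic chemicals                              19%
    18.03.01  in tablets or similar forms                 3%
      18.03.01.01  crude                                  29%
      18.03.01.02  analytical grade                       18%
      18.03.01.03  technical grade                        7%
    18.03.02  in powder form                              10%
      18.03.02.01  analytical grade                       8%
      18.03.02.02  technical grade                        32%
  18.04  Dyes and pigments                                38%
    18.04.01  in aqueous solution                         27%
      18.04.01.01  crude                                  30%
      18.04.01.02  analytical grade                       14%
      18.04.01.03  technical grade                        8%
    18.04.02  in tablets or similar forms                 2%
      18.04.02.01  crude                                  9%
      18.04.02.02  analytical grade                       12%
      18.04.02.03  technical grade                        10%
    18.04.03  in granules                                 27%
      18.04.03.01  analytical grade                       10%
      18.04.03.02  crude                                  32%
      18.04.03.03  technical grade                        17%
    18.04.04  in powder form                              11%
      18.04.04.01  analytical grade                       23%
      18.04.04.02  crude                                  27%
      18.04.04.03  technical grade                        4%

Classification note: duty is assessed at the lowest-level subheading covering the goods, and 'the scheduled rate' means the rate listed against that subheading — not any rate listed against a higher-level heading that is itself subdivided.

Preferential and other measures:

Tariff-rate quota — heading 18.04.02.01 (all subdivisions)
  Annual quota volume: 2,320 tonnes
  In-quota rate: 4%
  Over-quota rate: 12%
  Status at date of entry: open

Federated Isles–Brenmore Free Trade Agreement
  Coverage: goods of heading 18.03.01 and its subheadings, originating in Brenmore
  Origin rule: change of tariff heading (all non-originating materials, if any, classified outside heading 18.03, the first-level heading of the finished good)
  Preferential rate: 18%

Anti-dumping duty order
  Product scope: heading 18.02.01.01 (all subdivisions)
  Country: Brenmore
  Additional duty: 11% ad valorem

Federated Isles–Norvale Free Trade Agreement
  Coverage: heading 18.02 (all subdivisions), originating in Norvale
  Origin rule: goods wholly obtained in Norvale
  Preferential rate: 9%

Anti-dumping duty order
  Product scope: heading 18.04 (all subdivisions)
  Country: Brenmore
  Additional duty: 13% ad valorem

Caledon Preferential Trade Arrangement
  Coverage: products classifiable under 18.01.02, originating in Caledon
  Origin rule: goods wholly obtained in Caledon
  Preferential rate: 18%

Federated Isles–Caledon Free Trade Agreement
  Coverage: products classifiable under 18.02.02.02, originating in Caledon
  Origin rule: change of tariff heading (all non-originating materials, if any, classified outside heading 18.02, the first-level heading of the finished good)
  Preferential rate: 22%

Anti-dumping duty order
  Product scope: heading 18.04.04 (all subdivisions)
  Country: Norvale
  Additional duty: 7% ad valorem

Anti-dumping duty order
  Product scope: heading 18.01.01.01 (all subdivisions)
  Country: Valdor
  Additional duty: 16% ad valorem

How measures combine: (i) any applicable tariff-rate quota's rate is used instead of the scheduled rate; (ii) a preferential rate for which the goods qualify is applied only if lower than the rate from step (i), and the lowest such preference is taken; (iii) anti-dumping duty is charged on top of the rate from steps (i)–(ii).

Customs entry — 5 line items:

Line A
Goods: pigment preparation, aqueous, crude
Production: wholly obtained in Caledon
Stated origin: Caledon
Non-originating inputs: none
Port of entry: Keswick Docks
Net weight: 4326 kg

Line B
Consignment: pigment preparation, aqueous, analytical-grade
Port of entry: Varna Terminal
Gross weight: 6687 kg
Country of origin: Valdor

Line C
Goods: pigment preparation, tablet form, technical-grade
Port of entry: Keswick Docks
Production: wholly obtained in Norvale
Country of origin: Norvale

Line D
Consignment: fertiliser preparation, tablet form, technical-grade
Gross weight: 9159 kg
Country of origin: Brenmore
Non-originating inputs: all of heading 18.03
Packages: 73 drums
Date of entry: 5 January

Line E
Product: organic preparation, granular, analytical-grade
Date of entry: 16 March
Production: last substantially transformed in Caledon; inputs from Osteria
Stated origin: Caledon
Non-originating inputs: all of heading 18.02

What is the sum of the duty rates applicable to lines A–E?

91%

Line A: pigment → 18.04; aqueous → 18.04.01; crude → 18.04.01.01. Scheduled 30%. Caledon agreement on 18.01.02: 18.04.01.01 not covered; Caledon agreement on 18.02.02.02: 18.04.01.01 not covered. → 30%.
Line B: pigment → 18.04; aqueous → 18.04.01; analytical-grade → 18.04.01.02. Scheduled 14%. No special measure applies. → 14%.
Line C: pigment → 18.04; tablet form → 18.04.02; technical-grade → 18.04.02.03. Scheduled 10%. Norvale agreement on 18.02: 18.04.02.03 not covered. → 10%.
Line D: fertiliser → 18.02; tablet form → 18.02.03; technical-grade → 18.02.03.03. Scheduled 26%. Brenmore agreement on 18.03.01: 18.02.03.03 not covered. → 26%.
Line E: organic → 18.01; granular → 18.01.02; analytical-grade → 18.01.02.02. Scheduled 11%. Caledon agreement on 18.01.02: not wholly obtained; Caledon agreement on 18.02.02.02: 18.01.02.02 not covered. → 11%.
Sum: 30% + 14% + 10% + 26% + 11% = 91%.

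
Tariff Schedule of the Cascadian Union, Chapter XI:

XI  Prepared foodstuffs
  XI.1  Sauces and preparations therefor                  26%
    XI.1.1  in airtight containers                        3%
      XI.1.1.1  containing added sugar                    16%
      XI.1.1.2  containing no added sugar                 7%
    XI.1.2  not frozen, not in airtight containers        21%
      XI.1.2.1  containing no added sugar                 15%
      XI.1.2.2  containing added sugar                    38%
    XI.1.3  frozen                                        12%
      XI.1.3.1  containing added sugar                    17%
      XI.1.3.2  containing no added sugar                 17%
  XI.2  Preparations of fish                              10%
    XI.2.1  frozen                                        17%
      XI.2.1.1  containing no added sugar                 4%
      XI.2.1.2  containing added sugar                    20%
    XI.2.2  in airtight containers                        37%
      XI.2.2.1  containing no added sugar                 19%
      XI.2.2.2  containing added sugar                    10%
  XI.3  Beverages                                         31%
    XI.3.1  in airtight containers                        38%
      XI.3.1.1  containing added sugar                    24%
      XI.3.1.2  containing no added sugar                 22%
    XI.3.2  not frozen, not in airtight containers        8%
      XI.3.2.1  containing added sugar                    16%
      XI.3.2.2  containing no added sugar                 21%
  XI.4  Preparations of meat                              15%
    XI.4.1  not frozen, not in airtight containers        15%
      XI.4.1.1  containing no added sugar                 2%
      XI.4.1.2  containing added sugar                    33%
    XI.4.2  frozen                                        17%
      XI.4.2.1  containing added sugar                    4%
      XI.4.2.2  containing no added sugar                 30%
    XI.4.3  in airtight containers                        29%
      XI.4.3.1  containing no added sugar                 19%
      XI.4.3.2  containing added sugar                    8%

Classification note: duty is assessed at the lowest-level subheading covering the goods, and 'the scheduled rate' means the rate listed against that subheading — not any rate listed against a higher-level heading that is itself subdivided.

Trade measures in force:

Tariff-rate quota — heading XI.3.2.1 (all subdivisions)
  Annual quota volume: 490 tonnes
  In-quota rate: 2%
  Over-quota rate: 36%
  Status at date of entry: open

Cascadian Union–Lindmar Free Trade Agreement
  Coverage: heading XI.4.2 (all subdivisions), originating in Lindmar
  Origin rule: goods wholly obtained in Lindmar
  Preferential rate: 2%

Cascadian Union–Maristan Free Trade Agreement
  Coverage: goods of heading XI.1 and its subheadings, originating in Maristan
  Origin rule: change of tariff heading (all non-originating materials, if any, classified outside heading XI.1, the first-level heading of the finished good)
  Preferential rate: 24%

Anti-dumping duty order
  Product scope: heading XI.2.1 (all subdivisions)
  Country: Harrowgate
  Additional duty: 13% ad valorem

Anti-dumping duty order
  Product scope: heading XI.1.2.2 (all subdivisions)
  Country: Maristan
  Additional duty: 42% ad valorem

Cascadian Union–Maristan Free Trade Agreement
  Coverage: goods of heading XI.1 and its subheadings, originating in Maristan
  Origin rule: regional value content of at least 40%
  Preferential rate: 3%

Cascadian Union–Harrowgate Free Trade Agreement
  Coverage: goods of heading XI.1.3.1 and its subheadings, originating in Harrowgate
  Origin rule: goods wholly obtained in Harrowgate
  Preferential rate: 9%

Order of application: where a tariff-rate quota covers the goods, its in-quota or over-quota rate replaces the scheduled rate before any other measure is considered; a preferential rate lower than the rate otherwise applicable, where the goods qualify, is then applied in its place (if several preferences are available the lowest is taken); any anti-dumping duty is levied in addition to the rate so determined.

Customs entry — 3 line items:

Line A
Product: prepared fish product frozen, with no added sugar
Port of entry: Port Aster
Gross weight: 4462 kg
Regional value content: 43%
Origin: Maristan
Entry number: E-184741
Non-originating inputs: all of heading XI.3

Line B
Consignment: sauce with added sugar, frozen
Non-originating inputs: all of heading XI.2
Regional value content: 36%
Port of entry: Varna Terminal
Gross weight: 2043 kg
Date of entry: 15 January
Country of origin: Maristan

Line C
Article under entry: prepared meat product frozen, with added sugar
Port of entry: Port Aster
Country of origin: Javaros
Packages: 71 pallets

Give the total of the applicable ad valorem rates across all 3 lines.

Line A: prepared fish product → XI.2; frozen → XI.2.1; with no added sugar → XI.2.1.1. Scheduled 4%. Maristan agreement on XI.1: XI.2.1.1 not covered; Maristan agreement on XI.1: XI.2.1.1 not covered. → 4%.
Line B: sauce → XI.1; frozen → XI.1.3; with added sugar → XI.1.3.1. Scheduled 17%. Maristan agreement on XI.1: CTH met → 24% available; Maristan agreement on XI.1: RVC < 40%; preference 24% not lower than 17% → no reduction. → 17%.
Line C: prepared meat product → XI.4; frozen → XI.4.2; with added sugar → XI.4.2.1. Scheduled 4%. No special measure applies. → 4%.
Sum: 4% + 17% + 4% = 25%.

25%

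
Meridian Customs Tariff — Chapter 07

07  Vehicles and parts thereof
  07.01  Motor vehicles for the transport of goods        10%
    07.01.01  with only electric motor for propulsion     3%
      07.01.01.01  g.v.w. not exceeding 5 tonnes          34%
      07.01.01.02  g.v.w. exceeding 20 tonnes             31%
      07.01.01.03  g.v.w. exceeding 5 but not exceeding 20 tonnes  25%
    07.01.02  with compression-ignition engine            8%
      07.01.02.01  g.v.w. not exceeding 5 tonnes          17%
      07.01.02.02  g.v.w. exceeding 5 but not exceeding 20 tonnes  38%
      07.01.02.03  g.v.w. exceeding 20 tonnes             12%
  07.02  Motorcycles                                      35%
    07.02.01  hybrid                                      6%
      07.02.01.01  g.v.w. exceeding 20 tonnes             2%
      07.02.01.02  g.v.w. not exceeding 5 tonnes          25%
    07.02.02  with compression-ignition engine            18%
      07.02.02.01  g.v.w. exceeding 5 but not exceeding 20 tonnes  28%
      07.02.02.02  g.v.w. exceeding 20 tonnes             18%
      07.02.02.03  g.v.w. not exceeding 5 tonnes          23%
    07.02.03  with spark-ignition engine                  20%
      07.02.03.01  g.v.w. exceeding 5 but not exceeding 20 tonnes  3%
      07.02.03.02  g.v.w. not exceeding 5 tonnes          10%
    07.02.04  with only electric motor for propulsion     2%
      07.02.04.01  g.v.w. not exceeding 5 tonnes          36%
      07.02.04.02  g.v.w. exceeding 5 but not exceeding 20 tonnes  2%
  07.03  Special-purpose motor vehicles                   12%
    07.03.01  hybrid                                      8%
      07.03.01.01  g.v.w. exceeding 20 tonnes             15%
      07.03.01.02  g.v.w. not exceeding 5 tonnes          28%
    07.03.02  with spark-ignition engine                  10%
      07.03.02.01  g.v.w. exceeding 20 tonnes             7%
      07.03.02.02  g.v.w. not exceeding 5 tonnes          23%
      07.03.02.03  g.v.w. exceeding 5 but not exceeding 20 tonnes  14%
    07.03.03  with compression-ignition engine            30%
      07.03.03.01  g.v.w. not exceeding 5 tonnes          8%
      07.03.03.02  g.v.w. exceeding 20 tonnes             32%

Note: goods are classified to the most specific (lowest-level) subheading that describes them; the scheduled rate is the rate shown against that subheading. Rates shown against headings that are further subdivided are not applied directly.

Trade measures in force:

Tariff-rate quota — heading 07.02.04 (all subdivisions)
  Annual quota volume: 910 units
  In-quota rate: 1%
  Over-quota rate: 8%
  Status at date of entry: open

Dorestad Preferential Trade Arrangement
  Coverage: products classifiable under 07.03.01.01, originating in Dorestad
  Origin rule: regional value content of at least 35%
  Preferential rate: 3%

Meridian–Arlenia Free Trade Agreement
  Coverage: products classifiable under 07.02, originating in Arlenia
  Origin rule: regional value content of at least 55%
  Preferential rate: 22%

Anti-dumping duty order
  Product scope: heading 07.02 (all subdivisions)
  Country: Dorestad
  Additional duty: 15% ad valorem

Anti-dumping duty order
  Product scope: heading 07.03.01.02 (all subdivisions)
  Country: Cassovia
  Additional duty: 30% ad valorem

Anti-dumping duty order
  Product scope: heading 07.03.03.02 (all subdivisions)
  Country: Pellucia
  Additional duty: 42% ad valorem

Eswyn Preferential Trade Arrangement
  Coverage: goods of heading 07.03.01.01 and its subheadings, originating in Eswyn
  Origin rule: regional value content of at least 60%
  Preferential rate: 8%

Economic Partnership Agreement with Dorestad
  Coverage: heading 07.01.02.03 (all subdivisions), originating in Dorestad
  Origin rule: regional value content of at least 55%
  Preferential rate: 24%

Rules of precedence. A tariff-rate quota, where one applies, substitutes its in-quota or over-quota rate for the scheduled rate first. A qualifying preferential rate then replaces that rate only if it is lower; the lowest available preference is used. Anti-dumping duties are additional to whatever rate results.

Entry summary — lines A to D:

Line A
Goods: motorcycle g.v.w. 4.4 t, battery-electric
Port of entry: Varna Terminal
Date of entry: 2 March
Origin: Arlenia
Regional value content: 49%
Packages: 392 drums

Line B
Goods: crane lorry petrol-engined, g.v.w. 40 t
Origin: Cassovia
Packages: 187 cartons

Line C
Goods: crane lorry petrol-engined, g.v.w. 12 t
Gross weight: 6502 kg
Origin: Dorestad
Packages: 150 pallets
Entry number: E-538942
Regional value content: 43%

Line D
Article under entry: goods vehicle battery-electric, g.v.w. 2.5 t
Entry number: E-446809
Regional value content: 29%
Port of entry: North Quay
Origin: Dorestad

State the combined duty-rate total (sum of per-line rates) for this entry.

Line A: motorcycle → 07.02; battery-electric → 07.02.04; g.v.w. 4.4 t → 07.02.04.01. Scheduled 36%. quota on 07.02.04 open → in-quota 1%; Arlenia agreement on 07.02: RVC < 55%. → 1%.
Line B: crane lorry → 07.03; petrol-engined → 07.03.02; g.v.w. 40 t → 07.03.02.01. Scheduled 7%. No special measure applies. → 7%.
Line C: crane lorry → 07.03; petrol-engined → 07.03.02; g.v.w. 12 t → 07.03.02.03. Scheduled 14%. Dorestad agreement on 07.03.01.01: 07.03.02.03 not covered; Dorestad agreement on 07.01.02.03: 07.03.02.03 not covered. → 14%.
Line D: goods vehicle → 07.01; battery-electric → 07.01.01; g.v.w. 2.5 t → 07.01.01.01. Scheduled 34%. Dorestad agreement on 07.03.01.01: 07.01.01.01 not covered; Dorestad agreement on 07.01.02.03: 07.01.01.01 not covered. → 34%.
Sum: 1% + 7% + 14% + 34% = 56%.

56%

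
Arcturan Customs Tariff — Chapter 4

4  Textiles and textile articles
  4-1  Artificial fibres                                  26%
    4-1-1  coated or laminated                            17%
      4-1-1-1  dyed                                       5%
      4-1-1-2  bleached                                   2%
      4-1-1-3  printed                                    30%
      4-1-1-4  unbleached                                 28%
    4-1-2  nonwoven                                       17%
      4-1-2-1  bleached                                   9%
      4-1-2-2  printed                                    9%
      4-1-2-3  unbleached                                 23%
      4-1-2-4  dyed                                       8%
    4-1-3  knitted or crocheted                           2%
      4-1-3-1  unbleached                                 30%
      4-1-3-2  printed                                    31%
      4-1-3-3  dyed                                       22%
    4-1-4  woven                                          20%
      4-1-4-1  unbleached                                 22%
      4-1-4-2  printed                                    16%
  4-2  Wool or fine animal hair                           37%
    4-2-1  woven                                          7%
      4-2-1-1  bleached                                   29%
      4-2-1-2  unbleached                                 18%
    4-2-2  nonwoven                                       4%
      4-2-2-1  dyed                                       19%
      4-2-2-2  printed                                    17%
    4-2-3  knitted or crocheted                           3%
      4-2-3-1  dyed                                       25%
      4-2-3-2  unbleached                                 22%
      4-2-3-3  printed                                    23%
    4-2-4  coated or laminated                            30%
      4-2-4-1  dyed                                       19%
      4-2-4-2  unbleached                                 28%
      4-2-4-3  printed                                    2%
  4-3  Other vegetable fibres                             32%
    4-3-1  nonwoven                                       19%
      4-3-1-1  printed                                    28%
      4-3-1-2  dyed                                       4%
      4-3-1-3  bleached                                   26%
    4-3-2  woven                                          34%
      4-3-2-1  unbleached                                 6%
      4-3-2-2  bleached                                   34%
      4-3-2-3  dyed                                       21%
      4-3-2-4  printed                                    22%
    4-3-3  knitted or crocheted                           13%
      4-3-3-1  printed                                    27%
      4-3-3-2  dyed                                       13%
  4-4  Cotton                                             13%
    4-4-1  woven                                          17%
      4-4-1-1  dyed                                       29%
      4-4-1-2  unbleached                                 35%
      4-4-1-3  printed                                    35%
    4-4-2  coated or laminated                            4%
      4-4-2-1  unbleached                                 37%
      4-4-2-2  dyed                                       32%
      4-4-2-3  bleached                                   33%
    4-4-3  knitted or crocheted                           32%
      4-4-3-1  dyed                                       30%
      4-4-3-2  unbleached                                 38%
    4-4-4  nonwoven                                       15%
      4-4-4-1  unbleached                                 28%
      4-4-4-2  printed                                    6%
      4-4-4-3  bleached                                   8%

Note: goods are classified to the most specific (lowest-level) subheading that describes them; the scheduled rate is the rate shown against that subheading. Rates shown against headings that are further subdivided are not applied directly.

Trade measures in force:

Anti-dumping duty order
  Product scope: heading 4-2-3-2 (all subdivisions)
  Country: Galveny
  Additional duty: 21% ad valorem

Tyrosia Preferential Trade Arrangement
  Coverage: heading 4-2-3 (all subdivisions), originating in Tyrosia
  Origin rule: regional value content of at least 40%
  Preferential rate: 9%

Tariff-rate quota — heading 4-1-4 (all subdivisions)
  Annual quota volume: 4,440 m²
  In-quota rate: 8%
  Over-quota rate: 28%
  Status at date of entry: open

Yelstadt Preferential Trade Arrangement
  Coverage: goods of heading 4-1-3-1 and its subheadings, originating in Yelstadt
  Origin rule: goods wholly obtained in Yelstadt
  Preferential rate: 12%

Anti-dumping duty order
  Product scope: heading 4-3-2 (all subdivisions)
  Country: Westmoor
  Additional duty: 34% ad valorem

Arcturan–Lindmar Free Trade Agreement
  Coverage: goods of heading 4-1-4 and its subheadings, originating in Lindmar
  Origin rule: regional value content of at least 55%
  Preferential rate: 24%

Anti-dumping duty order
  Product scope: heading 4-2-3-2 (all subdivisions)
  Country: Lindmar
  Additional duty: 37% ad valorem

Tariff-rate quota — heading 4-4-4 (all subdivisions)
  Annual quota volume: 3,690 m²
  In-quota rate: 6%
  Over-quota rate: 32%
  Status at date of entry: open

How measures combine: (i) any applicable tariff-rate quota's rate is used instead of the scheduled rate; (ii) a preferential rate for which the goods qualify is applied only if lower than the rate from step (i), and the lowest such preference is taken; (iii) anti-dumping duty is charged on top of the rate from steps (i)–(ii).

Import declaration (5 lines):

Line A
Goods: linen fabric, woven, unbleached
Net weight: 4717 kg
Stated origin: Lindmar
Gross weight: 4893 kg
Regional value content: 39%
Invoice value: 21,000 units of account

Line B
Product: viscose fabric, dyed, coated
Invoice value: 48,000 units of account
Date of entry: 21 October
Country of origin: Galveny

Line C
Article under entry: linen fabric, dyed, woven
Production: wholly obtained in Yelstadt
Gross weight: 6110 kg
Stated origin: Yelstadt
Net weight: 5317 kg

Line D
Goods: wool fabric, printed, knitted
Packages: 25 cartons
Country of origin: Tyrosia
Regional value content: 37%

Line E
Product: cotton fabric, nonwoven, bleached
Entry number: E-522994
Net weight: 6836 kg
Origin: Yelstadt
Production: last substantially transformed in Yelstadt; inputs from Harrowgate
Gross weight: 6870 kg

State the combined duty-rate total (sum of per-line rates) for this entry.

Line A: linen → 4-3; woven → 4-3-2; unbleached → 4-3-2-1. Scheduled 6%. Lindmar agreement on 4-1-4: 4-3-2-1 not covered. → 6%.
Line B: viscose → 4-1; coated → 4-1-1; dyed → 4-1-1-1. Scheduled 5%. No special measure applies. → 5%.
Line C: linen → 4-3; woven → 4-3-2; dyed → 4-3-2-3. Scheduled 21%. Yelstadt agreement on 4-1-3-1: 4-3-2-3 not covered. → 21%.
Line D: wool → 4-2; knitted → 4-2-3; printed → 4-2-3-3. Scheduled 23%. Tyrosia agreement on 4-2-3: RVC < 40%. → 23%.
Line E: cotton → 4-4; nonwoven → 4-4-4; bleached → 4-4-4-3. Scheduled 8%. quota on 4-4-4 open → in-quota 6%; Yelstadt agreement on 4-1-3-1: 4-4-4-3 not covered. → 6%.
Sum: 6% + 5% + 21% + 23% + 6% = 61%.

61%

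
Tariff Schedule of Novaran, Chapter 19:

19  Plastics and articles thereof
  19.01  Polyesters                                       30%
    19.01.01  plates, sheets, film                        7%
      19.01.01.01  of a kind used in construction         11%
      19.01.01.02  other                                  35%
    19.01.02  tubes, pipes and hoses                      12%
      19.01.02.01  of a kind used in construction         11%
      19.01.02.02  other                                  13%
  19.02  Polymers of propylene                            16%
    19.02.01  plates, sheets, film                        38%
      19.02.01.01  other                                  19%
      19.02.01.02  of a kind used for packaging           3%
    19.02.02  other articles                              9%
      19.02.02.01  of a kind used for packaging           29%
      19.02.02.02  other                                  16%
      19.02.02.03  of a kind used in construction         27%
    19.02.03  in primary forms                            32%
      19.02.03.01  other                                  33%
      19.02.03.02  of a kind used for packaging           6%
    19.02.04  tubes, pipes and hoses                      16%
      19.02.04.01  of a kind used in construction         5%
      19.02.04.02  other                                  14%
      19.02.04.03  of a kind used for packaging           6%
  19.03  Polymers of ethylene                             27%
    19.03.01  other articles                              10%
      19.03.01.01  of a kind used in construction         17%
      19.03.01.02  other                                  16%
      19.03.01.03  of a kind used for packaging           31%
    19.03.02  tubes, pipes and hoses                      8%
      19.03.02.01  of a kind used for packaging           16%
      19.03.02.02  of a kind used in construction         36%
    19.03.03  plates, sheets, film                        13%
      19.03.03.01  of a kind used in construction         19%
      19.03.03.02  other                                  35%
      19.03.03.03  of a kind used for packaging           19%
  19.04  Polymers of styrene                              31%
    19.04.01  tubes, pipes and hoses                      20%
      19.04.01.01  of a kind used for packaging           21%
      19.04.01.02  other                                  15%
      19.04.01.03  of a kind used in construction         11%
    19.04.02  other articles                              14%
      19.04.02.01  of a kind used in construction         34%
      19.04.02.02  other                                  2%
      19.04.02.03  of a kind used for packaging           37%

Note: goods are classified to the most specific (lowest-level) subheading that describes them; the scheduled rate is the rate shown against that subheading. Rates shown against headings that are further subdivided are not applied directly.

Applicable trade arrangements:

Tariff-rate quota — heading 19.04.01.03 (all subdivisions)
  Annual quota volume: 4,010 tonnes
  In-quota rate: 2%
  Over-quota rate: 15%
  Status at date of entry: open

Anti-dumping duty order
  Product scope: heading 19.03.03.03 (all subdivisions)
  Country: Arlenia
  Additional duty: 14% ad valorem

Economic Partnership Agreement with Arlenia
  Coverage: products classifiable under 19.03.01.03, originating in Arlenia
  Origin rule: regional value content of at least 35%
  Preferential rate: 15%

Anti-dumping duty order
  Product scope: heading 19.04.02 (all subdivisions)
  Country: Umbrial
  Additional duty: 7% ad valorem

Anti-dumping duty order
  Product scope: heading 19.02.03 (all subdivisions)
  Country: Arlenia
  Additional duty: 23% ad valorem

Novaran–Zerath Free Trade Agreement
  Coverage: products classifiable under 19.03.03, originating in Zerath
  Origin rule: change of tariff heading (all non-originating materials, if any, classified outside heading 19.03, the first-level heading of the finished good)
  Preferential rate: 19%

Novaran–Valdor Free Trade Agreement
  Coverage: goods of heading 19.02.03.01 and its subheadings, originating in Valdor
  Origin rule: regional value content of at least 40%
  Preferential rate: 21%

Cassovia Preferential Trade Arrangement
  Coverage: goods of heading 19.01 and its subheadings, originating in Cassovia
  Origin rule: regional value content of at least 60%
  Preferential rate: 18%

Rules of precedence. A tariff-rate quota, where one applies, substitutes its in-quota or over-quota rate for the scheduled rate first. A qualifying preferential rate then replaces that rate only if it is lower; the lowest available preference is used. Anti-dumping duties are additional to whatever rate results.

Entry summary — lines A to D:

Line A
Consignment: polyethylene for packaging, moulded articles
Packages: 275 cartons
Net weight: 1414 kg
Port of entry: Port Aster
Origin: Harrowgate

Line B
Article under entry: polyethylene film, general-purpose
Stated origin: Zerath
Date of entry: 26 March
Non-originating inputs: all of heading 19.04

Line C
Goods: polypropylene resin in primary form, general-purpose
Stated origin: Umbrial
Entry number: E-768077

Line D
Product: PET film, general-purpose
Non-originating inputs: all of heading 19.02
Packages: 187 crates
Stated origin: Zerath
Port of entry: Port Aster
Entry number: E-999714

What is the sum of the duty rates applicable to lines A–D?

Line A: polyethylene → 19.03; moulded articles → 19.03.01; for packaging → 19.03.01.03. Scheduled 31%. No special measure applies. → 31%.
Line B: polyethylene → 19.03; film → 19.03.03; general-purpose → 19.03.03.02. Scheduled 35%. Zerath agreement on 19.03.03: CTH met → 19% available; preferential 19%. → 19%.
Line C: polypropylene → 19.02; resin in primary form → 19.02.03; general-purpose → 19.02.03.01. Scheduled 33%. No special measure applies. → 33%.
Line D: PET → 19.01; film → 19.01.01; general-purpose → 19.01.01.02. Scheduled 35%. Zerath agreement on 19.03.03: 19.01.01.02 not covered. → 35%.
Sum: 31% + 19% + 33% + 35% = 118%.

118%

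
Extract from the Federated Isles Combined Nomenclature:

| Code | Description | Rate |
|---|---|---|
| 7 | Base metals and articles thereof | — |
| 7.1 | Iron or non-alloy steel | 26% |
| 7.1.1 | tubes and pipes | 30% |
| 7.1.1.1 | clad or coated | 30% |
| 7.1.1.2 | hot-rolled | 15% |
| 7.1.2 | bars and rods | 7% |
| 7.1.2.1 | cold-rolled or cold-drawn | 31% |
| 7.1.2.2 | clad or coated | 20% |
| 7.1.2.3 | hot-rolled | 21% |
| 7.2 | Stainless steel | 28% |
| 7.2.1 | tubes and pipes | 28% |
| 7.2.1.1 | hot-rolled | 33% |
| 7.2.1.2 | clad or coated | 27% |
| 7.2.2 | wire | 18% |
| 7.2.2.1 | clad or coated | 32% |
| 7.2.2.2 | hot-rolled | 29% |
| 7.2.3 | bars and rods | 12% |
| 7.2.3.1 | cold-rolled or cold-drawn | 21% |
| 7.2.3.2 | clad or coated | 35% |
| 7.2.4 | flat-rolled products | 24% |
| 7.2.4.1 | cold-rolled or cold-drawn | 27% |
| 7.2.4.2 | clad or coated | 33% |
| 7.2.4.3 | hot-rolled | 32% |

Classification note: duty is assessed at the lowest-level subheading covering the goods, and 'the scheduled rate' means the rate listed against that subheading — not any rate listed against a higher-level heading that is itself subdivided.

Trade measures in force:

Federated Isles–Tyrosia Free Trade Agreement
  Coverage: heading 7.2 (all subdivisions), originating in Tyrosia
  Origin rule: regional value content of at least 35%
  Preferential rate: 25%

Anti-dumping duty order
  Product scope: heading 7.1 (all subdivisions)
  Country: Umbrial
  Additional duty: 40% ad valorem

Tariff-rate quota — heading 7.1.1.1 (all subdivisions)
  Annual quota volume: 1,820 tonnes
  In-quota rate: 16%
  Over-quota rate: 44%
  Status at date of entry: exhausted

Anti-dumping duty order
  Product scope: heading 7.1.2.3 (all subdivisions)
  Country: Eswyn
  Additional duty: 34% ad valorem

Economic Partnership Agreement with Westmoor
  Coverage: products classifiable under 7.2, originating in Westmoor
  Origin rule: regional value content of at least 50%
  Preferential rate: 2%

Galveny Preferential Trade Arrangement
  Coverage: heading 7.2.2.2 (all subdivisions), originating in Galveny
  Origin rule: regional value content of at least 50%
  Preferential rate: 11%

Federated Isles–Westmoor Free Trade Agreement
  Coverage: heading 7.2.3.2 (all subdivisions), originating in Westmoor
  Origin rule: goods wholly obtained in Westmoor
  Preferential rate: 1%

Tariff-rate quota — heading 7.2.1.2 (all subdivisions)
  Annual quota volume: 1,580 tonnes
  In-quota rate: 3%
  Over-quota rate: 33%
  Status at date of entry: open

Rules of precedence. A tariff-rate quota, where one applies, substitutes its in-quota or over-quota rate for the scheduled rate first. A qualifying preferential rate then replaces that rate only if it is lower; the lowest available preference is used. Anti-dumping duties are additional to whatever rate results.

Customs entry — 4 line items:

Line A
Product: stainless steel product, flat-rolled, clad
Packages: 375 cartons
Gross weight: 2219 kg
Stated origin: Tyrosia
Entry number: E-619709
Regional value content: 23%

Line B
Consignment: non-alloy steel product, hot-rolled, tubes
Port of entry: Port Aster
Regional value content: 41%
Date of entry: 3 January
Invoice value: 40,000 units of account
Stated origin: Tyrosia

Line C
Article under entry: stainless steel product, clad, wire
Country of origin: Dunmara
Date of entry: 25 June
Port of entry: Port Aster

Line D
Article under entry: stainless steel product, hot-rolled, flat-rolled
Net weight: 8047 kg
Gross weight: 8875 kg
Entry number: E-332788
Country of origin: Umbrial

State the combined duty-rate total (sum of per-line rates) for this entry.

112%

Line A: stainless steel → 7.2; flat-rolled → 7.2.4; clad → 7.2.4.2. Scheduled 33%. Tyrosia agreement on 7.2: RVC < 35%. → 33%.
Line B: non-alloy steel → 7.1; tubes → 7.1.1; hot-rolled → 7.1.1.2. Scheduled 15%. Tyrosia agreement on 7.2: 7.1.1.2 not covered. → 15%.
Line C: stainless steel → 7.2; wire → 7.2.2; clad → 7.2.2.1. Scheduled 32%. No special measure applies. → 32%.
Line D: stainless steel → 7.2; flat-rolled → 7.2.4; hot-rolled → 7.2.4.3. Scheduled 32%. No special measure applies. → 32%.
Sum: 33% + 15% + 32% + 32% = 112%.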